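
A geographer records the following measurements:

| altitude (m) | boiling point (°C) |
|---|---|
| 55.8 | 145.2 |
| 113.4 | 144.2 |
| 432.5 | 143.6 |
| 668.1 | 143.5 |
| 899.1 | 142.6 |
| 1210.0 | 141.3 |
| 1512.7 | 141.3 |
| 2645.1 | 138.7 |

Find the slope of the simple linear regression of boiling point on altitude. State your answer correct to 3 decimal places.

n = 8, Σx = 7536.7, Σy = 1140.4, Σxy = 1062238.33, Σx² = 12206683.17
Sxx = Σx² − (Σx)²/n = 12206683.17 − 7100230.86125 = 5106452.30875
Sxy = Σxy − (Σx)(Σy)/n = 1062238.33 − 1074356.585 = -12118.255
b = Sxy/Sxx = -12118.255/5106452.30875 = -0.002373

-0.002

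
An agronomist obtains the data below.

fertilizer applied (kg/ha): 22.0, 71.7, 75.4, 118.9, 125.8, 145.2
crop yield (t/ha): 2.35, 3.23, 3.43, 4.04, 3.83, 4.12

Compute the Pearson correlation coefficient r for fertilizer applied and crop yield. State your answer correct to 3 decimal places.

n = 6, Σx = 559, Σy = 21, Σxy = 2102.307, Σx² = 62355.94, Σy² = 75.6852
Sxx = Σx² − (Σx)²/n = 62355.94 − 52080.166667 = 10275.773333
Sxy = Σxy − (Σx)(Σy)/n = 2102.307 − 1956.5 = 145.807
Syy = Σy² − (Σy)²/n = 75.6852 − 73.5 = 2.1852
r = Sxy/√(Sxx·Syy) = 145.807/√(22454.619888) = 145.807/149.848657 = 0.973028

0.973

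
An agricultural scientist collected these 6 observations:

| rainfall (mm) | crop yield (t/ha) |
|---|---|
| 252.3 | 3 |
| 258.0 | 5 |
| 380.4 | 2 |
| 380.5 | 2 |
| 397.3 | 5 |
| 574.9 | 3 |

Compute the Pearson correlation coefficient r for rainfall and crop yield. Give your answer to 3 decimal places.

n = 6, Σx = 2243.4, Σy = 20, Σxy = 7279.9, Σx² = 908061, Σy² = 76
Sxx = Σx² − (Σx)²/n = 908061 − 838807.26 = 69253.74
Sxy = Σxy − (Σx)(Σy)/n = 7279.9 − 7478 = -198.1
Syy = Σy² − (Σy)²/n = 76 − 66.666667 = 9.333333
r = Sxy/√(Sxx·Syy) = -198.1/√(646368.24) = -198.1/803.970298 = -0.246402

-0.246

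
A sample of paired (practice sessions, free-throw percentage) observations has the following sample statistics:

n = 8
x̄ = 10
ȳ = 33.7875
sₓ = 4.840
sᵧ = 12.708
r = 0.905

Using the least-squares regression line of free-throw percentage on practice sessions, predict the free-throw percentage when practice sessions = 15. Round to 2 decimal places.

b = r · sᵧ/sₓ = 0.905 · 12.708/4.84 = 2.376186
a = ȳ − b·x̄ = 33.7875 − 2.376186·10 = 10.025640
ŷ(15) = a + b·15 = 10.025640 + 2.376186·15 = 45.668430

45.67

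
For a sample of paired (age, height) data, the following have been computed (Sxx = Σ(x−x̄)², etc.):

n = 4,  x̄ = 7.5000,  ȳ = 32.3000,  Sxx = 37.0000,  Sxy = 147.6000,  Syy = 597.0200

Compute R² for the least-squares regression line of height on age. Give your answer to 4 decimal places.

0.9862

R² = Sxy²/(Sxx·Syy) = (147.6)²/(37·597.02) = 0.986239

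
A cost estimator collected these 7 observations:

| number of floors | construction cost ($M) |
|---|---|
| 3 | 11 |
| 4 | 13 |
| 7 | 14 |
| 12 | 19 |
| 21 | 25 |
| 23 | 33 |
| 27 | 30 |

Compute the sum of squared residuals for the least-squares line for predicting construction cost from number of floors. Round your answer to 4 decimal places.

28.4688

n = 7, Σx = 97, Σy = 145, Σxy = 2505, Σx² = 1917, Σy² = 3461
Sxx = Σx² − (Σx)²/n = 1917 − 1344.142857 = 572.857143
Sxy = Σxy − (Σx)(Σy)/n = 2505 − 2009.285714 = 495.714286
Syy = Σy² − (Σy)²/n = 3461 − 3003.571429 = 457.428571
b = Sxy/Sxx = 495.714286/572.857143 = 0.865337
SSE = Syy − b·Sxy = 457.428571 − 0.865337·495.714286 = 28.468828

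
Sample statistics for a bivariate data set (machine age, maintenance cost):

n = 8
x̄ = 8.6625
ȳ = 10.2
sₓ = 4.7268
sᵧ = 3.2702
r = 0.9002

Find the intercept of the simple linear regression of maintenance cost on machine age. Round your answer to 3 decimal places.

4.805

b = r · sᵧ/sₓ = 0.9002 · 3.2702/4.7268 = 0.622796
a = ȳ − b·x̄ = 10.2 − 0.622796·8.6625 = 4.805026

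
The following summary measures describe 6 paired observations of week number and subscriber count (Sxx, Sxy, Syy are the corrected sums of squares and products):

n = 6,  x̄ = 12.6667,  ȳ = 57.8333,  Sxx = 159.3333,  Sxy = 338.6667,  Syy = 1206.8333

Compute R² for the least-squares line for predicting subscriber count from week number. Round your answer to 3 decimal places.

0.596

R² = Sxy²/(Sxx·Syy) = (338.6667)²/(159.3333·1206.8333) = 0.596474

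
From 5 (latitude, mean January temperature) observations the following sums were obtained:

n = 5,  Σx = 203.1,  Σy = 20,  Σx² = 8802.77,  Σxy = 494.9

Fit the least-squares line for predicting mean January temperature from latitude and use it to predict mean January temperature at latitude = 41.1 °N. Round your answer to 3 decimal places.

Sxx = Σx² − (Σx)²/n = 8802.77 − 8249.922 = 552.848
Sxy = Σxy − (Σx)(Σy)/n = 494.9 − 812.4 = -317.5
b = Sxy/Sxx = -317.5/552.848 = -0.574299
a = ȳ − b·x̄ = 4 − (-0.574299)·40.62 = 27.328021
ŷ(41.1) = a + b·41.1 = 27.328021 + (-0.574299)·41.1 = 3.724337

3.724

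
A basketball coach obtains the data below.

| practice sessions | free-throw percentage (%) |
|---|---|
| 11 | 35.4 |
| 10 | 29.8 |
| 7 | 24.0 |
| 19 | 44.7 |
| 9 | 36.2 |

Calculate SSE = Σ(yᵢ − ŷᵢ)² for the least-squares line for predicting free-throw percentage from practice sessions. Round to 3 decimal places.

n = 5, Σx = 56, Σy = 170.1, Σxy = 2030.5, Σx² = 712, Σy² = 6025.73
Sxx = Σx² − (Σx)²/n = 712 − 627.2 = 84.8
Sxy = Σxy − (Σx)(Σy)/n = 2030.5 − 1905.12 = 125.38
Syy = Σy² − (Σy)²/n = 6025.73 − 5786.802 = 238.928
b = Sxy/Sxx = 125.38/84.8 = 1.478538
SSE = Syy − b·Sxy = 238.928 − 1.478538·125.38 = 53.548939

53.549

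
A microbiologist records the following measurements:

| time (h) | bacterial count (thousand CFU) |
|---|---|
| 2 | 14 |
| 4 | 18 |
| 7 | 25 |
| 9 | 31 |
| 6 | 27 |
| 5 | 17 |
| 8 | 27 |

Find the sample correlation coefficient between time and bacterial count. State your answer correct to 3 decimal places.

0.934

n = 7, Σx = 41, Σy = 159, Σxy = 1017, Σx² = 275, Σy² = 3853
Sxx = Σx² − (Σx)²/n = 275 − 240.142857 = 34.857143
Sxy = Σxy − (Σx)(Σy)/n = 1017 − 931.285714 = 85.714286
Syy = Σy² − (Σy)²/n = 3853 − 3611.571429 = 241.428571
r = Sxy/√(Sxx·Syy) = 85.714286/√(8415.510204) = 85.714286/91.736090 = 0.934357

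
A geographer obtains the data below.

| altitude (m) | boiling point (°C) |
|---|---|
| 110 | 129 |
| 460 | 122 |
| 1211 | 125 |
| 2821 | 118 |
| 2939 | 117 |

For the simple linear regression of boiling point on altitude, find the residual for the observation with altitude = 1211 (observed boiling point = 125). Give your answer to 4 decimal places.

1.8075

n = 5, Σx = 7541, Σy = 611, Σxy = 898426, Σx² = 18285983
Sxx = Σx² − (Σx)²/n = 18285983 − 11373336.2 = 6912646.8
Sxy = Σxy − (Σx)(Σy)/n = 898426 − 921510.2 = -23084.2
b = Sxy/Sxx = -23084.2/6912646.8 = -0.003339
a = ȳ − b·x̄ = 122.2 − (-0.003339)·1508.2 = 127.236506
ŷ(1211) = 127.236506 + (-0.003339)·1211 = 123.192474
residual = y − ŷ = 125 − 123.192474 = 1.807526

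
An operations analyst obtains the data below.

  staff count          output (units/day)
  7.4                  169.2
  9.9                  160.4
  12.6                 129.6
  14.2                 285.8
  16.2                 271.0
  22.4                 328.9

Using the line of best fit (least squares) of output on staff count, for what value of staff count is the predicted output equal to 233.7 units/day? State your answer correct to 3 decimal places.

n = 6, Σx = 82.7, Σy = 1344.9, Σxy = 20288.92, Σx² = 1277.37
Sxx = Σx² − (Σx)²/n = 1277.37 − 1139.881667 = 137.488333
Sxy = Σxy − (Σx)(Σy)/n = 20288.92 − 18537.205 = 1751.715
b = Sxy/Sxx = 1751.715/137.488333 = 12.740826
a = ȳ − b·x̄ = 224.15 − 12.740826·13.783333 = 48.538941
Set a + b·x = 233.7: x = (233.7 − 48.538941) / 12.740826 = 14.532892

14.533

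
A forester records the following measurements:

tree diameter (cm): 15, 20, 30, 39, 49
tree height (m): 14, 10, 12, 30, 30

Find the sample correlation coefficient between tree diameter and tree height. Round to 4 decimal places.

n = 5, Σx = 153, Σy = 96, Σxy = 3410, Σx² = 5447, Σy² = 2240
Sxx = Σx² − (Σx)²/n = 5447 − 4681.8 = 765.2
Sxy = Σxy − (Σx)(Σy)/n = 3410 − 2937.6 = 472.4
Syy = Σy² − (Σy)²/n = 2240 − 1843.2 = 396.8
r = Sxy/√(Sxx·Syy) = 472.4/√(303631.36) = 472.4/551.027549 = 0.857307

0.8573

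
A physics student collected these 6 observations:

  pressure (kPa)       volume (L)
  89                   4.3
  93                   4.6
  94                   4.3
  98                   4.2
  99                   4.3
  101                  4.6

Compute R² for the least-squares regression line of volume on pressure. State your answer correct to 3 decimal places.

0.022

n = 6, Σx = 574, Σy = 26.3, Σxy = 2516.6, Σx² = 55012, Σy² = 115.43
Sxx = Σx² − (Σx)²/n = 55012 − 54912.666667 = 99.333333
Sxy = Σxy − (Σx)(Σy)/n = 2516.6 − 2516.033333 = 0.566667
Syy = Σy² − (Σy)²/n = 115.43 − 115.281667 = 0.148333
R² = Sxy²/(Sxx·Syy) = (0.566667)²/(99.333333·0.148333) = 0.021793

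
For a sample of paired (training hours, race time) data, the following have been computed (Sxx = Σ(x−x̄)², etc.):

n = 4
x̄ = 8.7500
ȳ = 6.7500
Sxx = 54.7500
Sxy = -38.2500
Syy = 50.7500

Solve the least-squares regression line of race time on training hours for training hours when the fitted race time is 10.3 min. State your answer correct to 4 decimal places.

b = Sxy/Sxx = -38.25/54.75 = -0.698630
a = ȳ − b·x̄ = 6.75 − (-0.698630)·8.75 = 12.863014
Set a + b·x = 10.3: x = (10.3 − 12.863014) / (-0.698630) = 3.668627

3.6686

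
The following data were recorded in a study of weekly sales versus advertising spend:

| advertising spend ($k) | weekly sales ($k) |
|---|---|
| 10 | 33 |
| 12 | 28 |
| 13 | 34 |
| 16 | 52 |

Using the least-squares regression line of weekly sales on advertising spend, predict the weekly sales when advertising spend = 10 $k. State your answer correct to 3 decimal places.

27.107

n = 4, Σx = 51, Σy = 147, Σxy = 1940, Σx² = 669
Sxx = Σx² − (Σx)²/n = 669 − 650.25 = 18.75
Sxy = Σxy − (Σx)(Σy)/n = 1940 − 1874.25 = 65.75
b = Sxy/Sxx = 65.75/18.75 = 3.506667
a = ȳ − b·x̄ = 36.75 − 3.506667·12.75 = -7.96
ŷ(10) = a + b·10 = -7.96 + 3.506667·10 = 27.106667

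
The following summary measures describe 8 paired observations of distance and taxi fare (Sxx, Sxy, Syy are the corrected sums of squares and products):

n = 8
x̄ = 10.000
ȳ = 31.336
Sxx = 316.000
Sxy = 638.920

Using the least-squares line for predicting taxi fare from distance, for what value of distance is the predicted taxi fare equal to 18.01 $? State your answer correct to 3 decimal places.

b = Sxy/Sxx = 638.92/316 = 2.021899
a = ȳ − b·x̄ = 31.336 − 2.021899·10 = 11.117013
Set a + b·x = 18.01: x = (18.01 − 11.117013) / 2.021899 = 3.409165

3.409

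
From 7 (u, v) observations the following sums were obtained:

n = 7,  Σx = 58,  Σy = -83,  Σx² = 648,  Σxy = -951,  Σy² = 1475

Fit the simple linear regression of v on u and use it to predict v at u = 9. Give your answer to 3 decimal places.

-12.980

Sxx = Σx² − (Σx)²/n = 648 − 480.571429 = 167.428571
Sxy = Σxy − (Σx)(Σy)/n = -951 − (-687.714286) = -263.285714
b = Sxy/Sxx = -263.285714/167.428571 = -1.572526
a = ȳ − b·x̄ = -11.857143 − (-1.572526)·8.285714 = 1.172355
ŷ(9) = a + b·9 = 1.172355 + (-1.572526)·9 = -12.980375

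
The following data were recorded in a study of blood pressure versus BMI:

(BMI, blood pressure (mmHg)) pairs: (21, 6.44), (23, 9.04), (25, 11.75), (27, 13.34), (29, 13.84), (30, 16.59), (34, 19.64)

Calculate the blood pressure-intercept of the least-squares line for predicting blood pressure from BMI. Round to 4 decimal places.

n = 7, Σx = 189, Σy = 90.64, Σxy = 2563.91, Σx² = 5221
Sxx = Σx² − (Σx)²/n = 5221 − 5103 = 118
Sxy = Σxy − (Σx)(Σy)/n = 2563.91 − 2447.28 = 116.63
b = Sxy/Sxx = 116.63/118 = 0.988390
a = ȳ − b·x̄ = 12.948571 − 0.988390·27 = -13.737954

-13.7380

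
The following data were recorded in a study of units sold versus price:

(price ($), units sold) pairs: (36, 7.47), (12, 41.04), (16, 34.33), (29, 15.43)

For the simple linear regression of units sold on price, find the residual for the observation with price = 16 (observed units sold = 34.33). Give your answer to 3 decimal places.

-0.426

n = 4, Σx = 93, Σy = 98.27, Σxy = 1758.15, Σx² = 2537
Sxx = Σx² − (Σx)²/n = 2537 − 2162.25 = 374.75
Sxy = Σxy − (Σx)(Σy)/n = 1758.15 − 2284.7775 = -526.6275
b = Sxy/Sxx = -526.6275/374.75 = -1.405277
a = ȳ − b·x̄ = 24.5675 − (-1.405277)·23.25 = 57.240187
ŷ(16) = 57.240187 + (-1.405277)·16 = 34.755757
residual = y − ŷ = 34.33 − 34.755757 = -0.425757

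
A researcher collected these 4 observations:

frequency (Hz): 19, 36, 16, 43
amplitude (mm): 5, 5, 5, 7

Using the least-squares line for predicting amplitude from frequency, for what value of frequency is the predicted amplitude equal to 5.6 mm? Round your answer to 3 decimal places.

n = 4, Σx = 114, Σy = 22, Σxy = 656, Σx² = 3762
Sxx = Σx² − (Σx)²/n = 3762 − 3249 = 513
Sxy = Σxy − (Σx)(Σy)/n = 656 − 627 = 29
b = Sxy/Sxx = 29/513 = 0.056530
a = ȳ − b·x̄ = 5.5 − 0.056530·28.5 = 3.888889
Set a + b·x = 5.6: x = (5.6 − 3.888889) / 0.056530 = 30.268966

30.269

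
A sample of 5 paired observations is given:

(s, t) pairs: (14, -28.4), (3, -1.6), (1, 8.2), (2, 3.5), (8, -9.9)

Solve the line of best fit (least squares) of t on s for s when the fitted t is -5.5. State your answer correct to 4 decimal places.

5.5468

n = 5, Σx = 28, Σy = -28.2, Σxy = -466.4, Σx² = 274
Sxx = Σx² − (Σx)²/n = 274 − 156.8 = 117.2
Sxy = Σxy − (Σx)(Σy)/n = -466.4 − (-157.92) = -308.48
b = Sxy/Sxx = -308.48/117.2 = -2.632082
a = ȳ − b·x̄ = -5.64 − (-2.632082)·5.6 = 9.099659
Set a + b·x = -5.5: x = (-5.5 − 9.099659) / (-2.632082) = 5.546810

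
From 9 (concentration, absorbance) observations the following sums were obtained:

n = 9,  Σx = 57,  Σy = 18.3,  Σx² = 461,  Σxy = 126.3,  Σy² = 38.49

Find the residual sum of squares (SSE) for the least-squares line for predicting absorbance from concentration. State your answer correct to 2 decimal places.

Sxx = Σx² − (Σx)²/n = 461 − 361 = 100
Sxy = Σxy − (Σx)(Σy)/n = 126.3 − 115.9 = 10.4
Syy = Σy² − (Σy)²/n = 38.49 − 37.21 = 1.28
b = Sxy/Sxx = 10.4/100 = 0.104
SSE = Syy − b·Sxy = 1.28 − 0.104·10.4 = 0.1984

0.20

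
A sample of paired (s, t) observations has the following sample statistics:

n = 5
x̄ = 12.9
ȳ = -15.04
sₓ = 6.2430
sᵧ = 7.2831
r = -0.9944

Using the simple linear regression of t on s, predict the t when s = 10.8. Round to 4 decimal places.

-12.6039

b = r · sᵧ/sₓ = -0.9944 · 7.2831/6.243 = -1.160070
a = ȳ − b·x̄ = -15.04 − (-1.160070)·12.9 = -0.075102
ŷ(10.8) = a + b·10.8 = -0.075102 + (-1.160070)·10.8 = -12.603854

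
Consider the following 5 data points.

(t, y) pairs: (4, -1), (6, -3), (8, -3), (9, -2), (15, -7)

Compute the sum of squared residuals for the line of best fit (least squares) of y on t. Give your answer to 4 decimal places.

n = 5, Σx = 42, Σy = -16, Σxy = -169, Σx² = 422, Σy² = 72
Sxx = Σx² − (Σx)²/n = 422 − 352.8 = 69.2
Sxy = Σxy − (Σx)(Σy)/n = -169 − (-134.4) = -34.6
Syy = Σy² − (Σy)²/n = 72 − 51.2 = 20.8
b = Sxy/Sxx = -34.6/69.2 = -0.5
SSE = Syy − b·Sxy = 20.8 − (-0.5)·(-34.6) = 3.5

3.5000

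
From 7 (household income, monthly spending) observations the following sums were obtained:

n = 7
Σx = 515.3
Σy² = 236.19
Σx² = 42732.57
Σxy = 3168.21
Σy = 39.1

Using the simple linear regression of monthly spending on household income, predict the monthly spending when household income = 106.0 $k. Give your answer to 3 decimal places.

Sxx = Σx² − (Σx)²/n = 42732.57 − 37933.441429 = 4799.128571
Sxy = Σxy − (Σx)(Σy)/n = 3168.21 − 2878.318571 = 289.891429
b = Sxy/Sxx = 289.891429/4799.128571 = 0.060405
a = ȳ − b·x̄ = 5.585714 − 0.060405·73.614286 = 1.139042
ŷ(106.0) = a + b·106.0 = 1.139042 + 0.060405·106 = 7.541974

7.542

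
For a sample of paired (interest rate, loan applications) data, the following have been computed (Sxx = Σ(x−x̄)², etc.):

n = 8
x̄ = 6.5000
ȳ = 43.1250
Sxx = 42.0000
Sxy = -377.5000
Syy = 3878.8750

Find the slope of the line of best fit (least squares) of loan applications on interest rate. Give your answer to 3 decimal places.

-8.988

b = Sxy/Sxx = -377.5/42 = -8.988095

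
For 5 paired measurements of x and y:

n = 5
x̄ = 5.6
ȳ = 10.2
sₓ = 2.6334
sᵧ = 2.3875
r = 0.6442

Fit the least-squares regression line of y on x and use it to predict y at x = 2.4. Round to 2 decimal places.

8.33

b = r · sᵧ/sₓ = 0.6442 · 2.3875/2.6334 = 0.584046
a = ȳ − b·x̄ = 10.2 − 0.584046·5.6 = 6.929341
ŷ(2.4) = a + b·2.4 = 6.929341 + 0.584046·2.4 = 8.331052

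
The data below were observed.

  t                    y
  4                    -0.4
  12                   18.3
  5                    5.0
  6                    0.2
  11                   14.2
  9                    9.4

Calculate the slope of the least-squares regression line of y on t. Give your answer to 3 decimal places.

n = 6, Σx = 47, Σy = 46.7, Σxy = 485, Σx² = 423
Sxx = Σx² − (Σx)²/n = 423 − 368.166667 = 54.833333
Sxy = Σxy − (Σx)(Σy)/n = 485 − 365.816667 = 119.183333
b = Sxy/Sxx = 119.183333/54.833333 = 2.173556

2.174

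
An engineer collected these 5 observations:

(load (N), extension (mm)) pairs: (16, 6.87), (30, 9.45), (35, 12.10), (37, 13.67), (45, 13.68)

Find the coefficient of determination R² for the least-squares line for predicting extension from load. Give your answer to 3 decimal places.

0.899

n = 5, Σx = 163, Σy = 55.77, Σxy = 1938.31, Σx² = 5775, Σy² = 656.9207
Sxx = Σx² − (Σx)²/n = 5775 − 5313.8 = 461.2
Sxy = Σxy − (Σx)(Σy)/n = 1938.31 − 1818.102 = 120.208
Syy = Σy² − (Σy)²/n = 656.9207 − 622.05858 = 34.86212
R² = Sxy²/(Sxx·Syy) = (120.208)²/(461.2·34.86212) = 0.898718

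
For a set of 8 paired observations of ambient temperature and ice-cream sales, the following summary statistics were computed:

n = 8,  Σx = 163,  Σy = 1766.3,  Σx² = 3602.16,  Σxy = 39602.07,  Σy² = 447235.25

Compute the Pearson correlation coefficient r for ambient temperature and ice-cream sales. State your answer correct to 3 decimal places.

Sxx = Σx² − (Σx)²/n = 3602.16 − 3321.125 = 281.035
Sxy = Σxy − (Σx)(Σy)/n = 39602.07 − 35988.3625 = 3613.7075
Syy = Σy² − (Σy)²/n = 447235.25 − 389976.96125 = 57258.28875
r = Sxy/√(Sxx·Syy) = 3613.7075/√(16091583.178856) = 3613.7075/4011.431562 = 0.900852

0.901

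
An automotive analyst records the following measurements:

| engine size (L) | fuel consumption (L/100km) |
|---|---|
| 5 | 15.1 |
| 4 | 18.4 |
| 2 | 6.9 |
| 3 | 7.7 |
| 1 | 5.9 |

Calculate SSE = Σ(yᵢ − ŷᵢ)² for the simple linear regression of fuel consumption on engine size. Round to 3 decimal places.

35.679

n = 5, Σx = 15, Σy = 54, Σxy = 191.9, Σx² = 55, Σy² = 708.28
Sxx = Σx² − (Σx)²/n = 55 − 45 = 10
Sxy = Σxy − (Σx)(Σy)/n = 191.9 − 162 = 29.9
Syy = Σy² − (Σy)²/n = 708.28 − 583.2 = 125.08
b = Sxy/Sxx = 29.9/10 = 2.99
SSE = Syy − b·Sxy = 125.08 − 2.99·29.9 = 35.679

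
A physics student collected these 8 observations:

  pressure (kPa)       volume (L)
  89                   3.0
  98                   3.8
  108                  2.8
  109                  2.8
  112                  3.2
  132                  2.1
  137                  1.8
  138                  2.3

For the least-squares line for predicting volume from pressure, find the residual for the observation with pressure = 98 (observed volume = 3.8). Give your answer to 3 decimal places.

n = 8, Σx = 923, Σy = 21.8, Σxy = 2446.6, Σx² = 108851
Sxx = Σx² − (Σx)²/n = 108851 − 106491.125 = 2359.875
Sxy = Σxy − (Σx)(Σy)/n = 2446.6 − 2515.175 = -68.575
b = Sxy/Sxx = -68.575/2359.875 = -0.029059
a = ȳ − b·x̄ = 2.725 − (-0.029059)·115.375 = 6.077652
ŷ(98) = 6.077652 + (-0.029059)·98 = 3.229896
residual = y − ŷ = 3.8 − 3.229896 = 0.570104

0.570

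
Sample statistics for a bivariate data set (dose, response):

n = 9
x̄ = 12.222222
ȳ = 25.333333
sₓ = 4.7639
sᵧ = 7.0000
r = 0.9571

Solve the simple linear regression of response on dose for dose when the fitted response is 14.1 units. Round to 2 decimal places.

4.23

b = r · sᵧ/sₓ = 0.9571 · 7/4.7639 = 1.406348
a = ȳ − b·x̄ = 25.333333 − 1.406348·12.222222 = 8.144639
Set a + b·x = 14.1: x = (14.1 − 8.144639) / 1.406348 = 4.234629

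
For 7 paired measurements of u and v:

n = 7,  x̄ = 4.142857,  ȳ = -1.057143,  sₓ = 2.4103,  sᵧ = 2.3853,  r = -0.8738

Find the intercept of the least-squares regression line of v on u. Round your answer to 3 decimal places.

2.525

b = r · sᵧ/sₓ = -0.8738 · 2.3853/2.4103 = -0.864737
a = ȳ − b·x̄ = -1.057143 − (-0.864737)·4.142857 = 2.525338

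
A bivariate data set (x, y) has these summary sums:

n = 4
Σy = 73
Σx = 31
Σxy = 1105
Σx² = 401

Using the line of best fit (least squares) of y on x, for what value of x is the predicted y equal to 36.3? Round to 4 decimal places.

Sxx = Σx² − (Σx)²/n = 401 − 240.25 = 160.75
Sxy = Σxy − (Σx)(Σy)/n = 1105 − 565.75 = 539.25
b = Sxy/Sxx = 539.25/160.75 = 3.354588
a = ȳ − b·x̄ = 18.25 − 3.354588·7.75 = -7.748056
Set a + b·x = 36.3: x = (36.3 − (-7.748056)) / 3.354588 = 13.130691

13.1307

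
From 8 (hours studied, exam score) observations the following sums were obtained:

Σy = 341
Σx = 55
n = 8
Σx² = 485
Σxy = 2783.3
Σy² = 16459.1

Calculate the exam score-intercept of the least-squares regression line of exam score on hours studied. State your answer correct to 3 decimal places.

Sxx = Σx² − (Σx)²/n = 485 − 378.125 = 106.875
Sxy = Σxy − (Σx)(Σy)/n = 2783.3 − 2344.375 = 438.925
b = Sxy/Sxx = 438.925/106.875 = 4.106901
a = ȳ − b·x̄ = 42.625 − 4.106901·6.875 = 14.390058

14.390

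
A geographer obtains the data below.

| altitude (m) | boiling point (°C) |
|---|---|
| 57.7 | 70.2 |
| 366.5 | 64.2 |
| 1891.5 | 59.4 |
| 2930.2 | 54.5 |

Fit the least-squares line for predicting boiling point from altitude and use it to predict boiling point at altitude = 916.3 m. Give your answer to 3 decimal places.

n = 4, Σx = 5245.9, Σy = 248.3, Σxy = 299630.84, Σx² = 12301495.83
Sxx = Σx² − (Σx)²/n = 12301495.83 − 6879866.7025 = 5421629.1275
Sxy = Σxy − (Σx)(Σy)/n = 299630.84 − 325639.2425 = -26008.4025
b = Sxy/Sxx = -26008.4025/5421629.1275 = -0.004797
a = ȳ − b·x̄ = 62.075 − (-0.004797)·1311.475 = 68.366351
ŷ(916.3) = a + b·916.3 = 68.366351 + (-0.004797)·916.3 = 63.970716

63.971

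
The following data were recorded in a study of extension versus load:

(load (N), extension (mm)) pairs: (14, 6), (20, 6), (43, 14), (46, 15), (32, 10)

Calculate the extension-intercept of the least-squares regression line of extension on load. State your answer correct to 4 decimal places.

n = 5, Σx = 155, Σy = 51, Σxy = 1816, Σx² = 5585
Sxx = Σx² − (Σx)²/n = 5585 − 4805 = 780
Sxy = Σxy − (Σx)(Σy)/n = 1816 − 1581 = 235
b = Sxy/Sxx = 235/780 = 0.301282
a = ȳ − b·x̄ = 10.2 − 0.301282·31 = 0.860256

0.8603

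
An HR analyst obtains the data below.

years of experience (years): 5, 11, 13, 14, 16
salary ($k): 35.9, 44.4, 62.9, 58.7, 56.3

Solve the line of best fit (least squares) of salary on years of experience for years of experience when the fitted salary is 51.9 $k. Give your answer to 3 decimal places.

11.914

n = 5, Σx = 59, Σy = 258.2, Σxy = 3208.2, Σx² = 767
Sxx = Σx² − (Σx)²/n = 767 − 696.2 = 70.8
Sxy = Σxy − (Σx)(Σy)/n = 3208.2 − 3046.76 = 161.44
b = Sxy/Sxx = 161.44/70.8 = 2.280226
a = ȳ − b·x̄ = 51.64 − 2.280226·11.8 = 24.733333
Set a + b·x = 51.9: x = (51.9 − 24.733333) / 2.280226 = 11.914024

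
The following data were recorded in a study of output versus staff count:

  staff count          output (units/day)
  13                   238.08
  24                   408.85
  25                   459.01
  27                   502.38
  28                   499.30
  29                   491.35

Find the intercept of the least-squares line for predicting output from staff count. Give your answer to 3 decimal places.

n = 6, Σx = 146, Σy = 2598.97, Σxy = 66176.5, Σx² = 3724
Sxx = Σx² − (Σx)²/n = 3724 − 3552.666667 = 171.333333
Sxy = Σxy − (Σx)(Σy)/n = 66176.5 − 63241.603333 = 2934.896667
b = Sxy/Sxx = 2934.896667/171.333333 = 17.129747
a = ȳ − b·x̄ = 433.161667 − 17.129747·24.333333 = 16.337821

16.338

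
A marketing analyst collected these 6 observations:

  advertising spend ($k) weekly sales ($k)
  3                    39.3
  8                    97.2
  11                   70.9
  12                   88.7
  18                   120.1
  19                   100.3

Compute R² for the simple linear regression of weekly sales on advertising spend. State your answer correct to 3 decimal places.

n = 6, Σx = 71, Σy = 516.5, Σxy = 6807.3, Σx² = 1023, Σy² = 48370.93
Sxx = Σx² − (Σx)²/n = 1023 − 840.166667 = 182.833333
Sxy = Σxy − (Σx)(Σy)/n = 6807.3 − 6111.916667 = 695.383333
Syy = Σy² − (Σy)²/n = 48370.93 − 44462.041667 = 3908.888333
R² = Sxy²/(Sxx·Syy) = (695.383333)²/(182.833333·3908.888333) = 0.676612

0.677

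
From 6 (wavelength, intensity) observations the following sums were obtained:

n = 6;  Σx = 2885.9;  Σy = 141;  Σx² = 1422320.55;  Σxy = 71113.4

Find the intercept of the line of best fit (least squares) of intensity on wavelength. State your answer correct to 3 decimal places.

Sxx = Σx² − (Σx)²/n = 1422320.55 − 1388069.801667 = 34250.748333
Sxy = Σxy − (Σx)(Σy)/n = 71113.4 − 67818.65 = 3294.75
b = Sxy/Sxx = 3294.75/34250.748333 = 0.096195
a = ȳ − b·x̄ = 23.5 − 0.096195·480.983333 = -22.768181

-22.768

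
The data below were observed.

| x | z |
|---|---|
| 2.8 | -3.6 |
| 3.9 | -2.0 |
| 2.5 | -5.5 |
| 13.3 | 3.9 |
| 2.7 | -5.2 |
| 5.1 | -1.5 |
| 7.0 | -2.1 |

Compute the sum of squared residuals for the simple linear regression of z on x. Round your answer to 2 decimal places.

6.33

n = 7, Σx = 37.3, Σy = -16, Σxy = -16.15, Σx² = 288.49, Σy² = 96.12
Sxx = Σx² − (Σx)²/n = 288.49 − 198.755714 = 89.734286
Sxy = Σxy − (Σx)(Σy)/n = -16.15 − (-85.257143) = 69.107143
Syy = Σy² − (Σy)²/n = 96.12 − 36.571429 = 59.548571
b = Sxy/Sxx = 69.107143/89.734286 = 0.770131
SSE = Syy − b·Sxy = 59.548571 − 0.770131·69.107143 = 6.327028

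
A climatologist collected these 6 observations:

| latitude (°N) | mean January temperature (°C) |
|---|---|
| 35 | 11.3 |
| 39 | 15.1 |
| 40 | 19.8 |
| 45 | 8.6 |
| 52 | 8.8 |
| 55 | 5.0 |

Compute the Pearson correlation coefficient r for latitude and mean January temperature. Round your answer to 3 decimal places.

-0.701

n = 6, Σx = 266, Σy = 68.6, Σxy = 2896, Σx² = 12100, Σy² = 924.14
Sxx = Σx² − (Σx)²/n = 12100 − 11792.666667 = 307.333333
Sxy = Σxy − (Σx)(Σy)/n = 2896 − 3041.266667 = -145.266667
Syy = Σy² − (Σy)²/n = 924.14 − 784.326667 = 139.813333
r = Sxy/√(Sxx·Syy) = -145.266667/√(42969.297778) = -145.266667/207.290371 = -0.700788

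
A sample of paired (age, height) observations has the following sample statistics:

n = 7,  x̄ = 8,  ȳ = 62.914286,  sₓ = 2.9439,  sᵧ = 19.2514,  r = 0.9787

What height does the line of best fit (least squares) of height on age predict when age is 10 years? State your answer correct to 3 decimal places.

75.715

b = r · sᵧ/sₓ = 0.9787 · 19.2514/2.9439 = 6.400131
a = ȳ − b·x̄ = 62.914286 − 6.400131·8 = 11.713239
ŷ(10) = a + b·10 = 11.713239 + 6.400131·10 = 75.714548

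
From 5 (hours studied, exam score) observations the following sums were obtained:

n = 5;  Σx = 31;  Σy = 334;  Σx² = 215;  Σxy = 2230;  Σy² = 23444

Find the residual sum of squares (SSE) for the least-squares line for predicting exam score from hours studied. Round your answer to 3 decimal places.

Sxx = Σx² − (Σx)²/n = 215 − 192.2 = 22.8
Sxy = Σxy − (Σx)(Σy)/n = 2230 − 2070.8 = 159.2
Syy = Σy² − (Σy)²/n = 23444 − 22311.2 = 1132.8
b = Sxy/Sxx = 159.2/22.8 = 6.982456
SSE = Syy − b·Sxy = 1132.8 − 6.982456·159.2 = 21.192982

21.193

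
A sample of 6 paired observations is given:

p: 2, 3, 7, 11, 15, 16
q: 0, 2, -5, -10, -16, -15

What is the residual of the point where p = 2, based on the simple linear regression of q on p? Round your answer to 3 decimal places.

n = 6, Σx = 54, Σy = -44, Σxy = -619, Σx² = 664
Sxx = Σx² − (Σx)²/n = 664 − 486 = 178
Sxy = Σxy − (Σx)(Σy)/n = -619 − (-396) = -223
b = Sxy/Sxx = -223/178 = -1.252809
a = ȳ − b·x̄ = -7.333333 − (-1.252809)·9 = 3.941948
ŷ(2) = 3.941948 + (-1.252809)·2 = 1.436330
residual = y − ŷ = 0 − 1.436330 = -1.436330

-1.436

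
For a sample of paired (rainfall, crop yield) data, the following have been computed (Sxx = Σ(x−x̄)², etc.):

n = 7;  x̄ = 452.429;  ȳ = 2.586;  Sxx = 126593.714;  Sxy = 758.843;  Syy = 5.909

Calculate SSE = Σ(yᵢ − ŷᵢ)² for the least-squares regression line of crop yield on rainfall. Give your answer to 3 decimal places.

b = Sxy/Sxx = 758.843/126593.714 = 0.005994
SSE = Syy − b·Sxy = 5.909 − 0.005994·758.843 = 1.360254

1.360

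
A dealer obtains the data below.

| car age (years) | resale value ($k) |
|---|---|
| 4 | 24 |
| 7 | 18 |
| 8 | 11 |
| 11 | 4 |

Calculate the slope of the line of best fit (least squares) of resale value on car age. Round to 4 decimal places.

-2.9400

n = 4, Σx = 30, Σy = 57, Σxy = 354, Σx² = 250
Sxx = Σx² − (Σx)²/n = 250 − 225 = 25
Sxy = Σxy − (Σx)(Σy)/n = 354 − 427.5 = -73.5
b = Sxy/Sxx = -73.5/25 = -2.94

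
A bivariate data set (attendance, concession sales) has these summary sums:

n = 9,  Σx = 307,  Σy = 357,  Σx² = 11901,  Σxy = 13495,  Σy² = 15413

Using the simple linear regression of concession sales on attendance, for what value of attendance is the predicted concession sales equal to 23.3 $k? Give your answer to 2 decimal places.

Sxx = Σx² − (Σx)²/n = 11901 − 10472.111111 = 1428.888889
Sxy = Σxy − (Σx)(Σy)/n = 13495 − 12177.666667 = 1317.333333
b = Sxy/Sxx = 1317.333333/1428.888889 = 0.921928
a = ȳ − b·x̄ = 39.666667 − 0.921928·34.111111 = 8.218663
Set a + b·x = 23.3: x = (23.3 − 8.218663) / 0.921928 = 16.358468

16.36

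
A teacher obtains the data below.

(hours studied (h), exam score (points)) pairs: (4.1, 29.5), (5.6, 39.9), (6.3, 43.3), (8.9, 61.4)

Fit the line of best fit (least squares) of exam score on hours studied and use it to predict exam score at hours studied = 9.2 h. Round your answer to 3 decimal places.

63.215

n = 4, Σx = 24.9, Σy = 174.1, Σxy = 1163.64, Σx² = 167.07
Sxx = Σx² − (Σx)²/n = 167.07 − 155.0025 = 12.0675
Sxy = Σxy − (Σx)(Σy)/n = 1163.64 − 1083.7725 = 79.8675
b = Sxy/Sxx = 79.8675/12.0675 = 6.618397
a = ȳ − b·x̄ = 43.525 − 6.618397·6.225 = 2.325482
ŷ(9.2) = a + b·9.2 = 2.325482 + 6.618397·9.2 = 63.214730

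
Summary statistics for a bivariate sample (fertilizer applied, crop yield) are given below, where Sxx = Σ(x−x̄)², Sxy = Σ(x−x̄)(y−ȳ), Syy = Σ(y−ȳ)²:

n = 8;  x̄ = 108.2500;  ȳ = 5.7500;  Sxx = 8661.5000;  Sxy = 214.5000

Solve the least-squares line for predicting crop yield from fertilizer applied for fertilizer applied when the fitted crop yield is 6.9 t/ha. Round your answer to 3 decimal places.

b = Sxy/Sxx = 214.5/8661.5 = 0.024765
a = ȳ − b·x̄ = 5.75 − 0.024765·108.25 = 3.069214
Set a + b·x = 6.9: x = (6.9 − 3.069214) / 0.024765 = 154.686946

154.687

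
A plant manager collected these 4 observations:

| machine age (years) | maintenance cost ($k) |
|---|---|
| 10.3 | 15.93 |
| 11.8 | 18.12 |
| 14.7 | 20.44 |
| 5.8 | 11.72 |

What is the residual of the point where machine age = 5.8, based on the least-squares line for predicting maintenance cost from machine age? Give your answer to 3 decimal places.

-0.002

n = 4, Σx = 42.6, Σy = 66.21, Σxy = 746.339, Σx² = 495.06
Sxx = Σx² − (Σx)²/n = 495.06 − 453.69 = 41.37
Sxy = Σxy − (Σx)(Σy)/n = 746.339 − 705.1365 = 41.2025
b = Sxy/Sxx = 41.2025/41.37 = 0.995951
a = ȳ − b·x̄ = 16.5525 − 0.995951·10.65 = 5.945620
ŷ(5.8) = 5.945620 + 0.995951·5.8 = 11.722137
residual = y − ŷ = 11.72 − 11.722137 = -0.002137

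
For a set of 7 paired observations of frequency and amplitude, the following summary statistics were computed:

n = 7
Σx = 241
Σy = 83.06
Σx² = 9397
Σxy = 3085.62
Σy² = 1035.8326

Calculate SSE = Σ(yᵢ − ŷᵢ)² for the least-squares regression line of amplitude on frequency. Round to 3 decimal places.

Sxx = Σx² − (Σx)²/n = 9397 − 8297.285714 = 1099.714286
Sxy = Σxy − (Σx)(Σy)/n = 3085.62 − 2859.637143 = 225.982857
Syy = Σy² − (Σy)²/n = 1035.8326 − 985.566229 = 50.266371
b = Sxy/Sxx = 225.982857/1099.714286 = 0.205492
SSE = Syy − b·Sxy = 50.266371 − 0.205492·225.982857 = 3.828626

3.829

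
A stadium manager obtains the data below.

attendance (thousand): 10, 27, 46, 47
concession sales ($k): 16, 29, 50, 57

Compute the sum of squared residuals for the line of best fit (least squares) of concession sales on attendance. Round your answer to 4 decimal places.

n = 4, Σx = 130, Σy = 152, Σxy = 5922, Σx² = 5154, Σy² = 6846
Sxx = Σx² − (Σx)²/n = 5154 − 4225 = 929
Sxy = Σxy − (Σx)(Σy)/n = 5922 − 4940 = 982
Syy = Σy² − (Σy)²/n = 6846 − 5776 = 1070
b = Sxy/Sxx = 982/929 = 1.057051
SSE = Syy − b·Sxy = 1070 − 1.057051·982 = 31.976319

31.9763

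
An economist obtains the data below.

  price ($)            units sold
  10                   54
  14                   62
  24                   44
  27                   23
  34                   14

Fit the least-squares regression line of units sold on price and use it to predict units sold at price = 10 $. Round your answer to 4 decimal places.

62.1324

n = 5, Σx = 109, Σy = 197, Σxy = 3561, Σx² = 2757
Sxx = Σx² − (Σx)²/n = 2757 − 2376.2 = 380.8
Sxy = Σxy − (Σx)(Σy)/n = 3561 − 4294.6 = -733.6
b = Sxy/Sxx = -733.6/380.8 = -1.926471
a = ȳ − b·x̄ = 39.4 − (-1.926471)·21.8 = 81.397059
ŷ(10) = a + b·10 = 81.397059 + (-1.926471)·10 = 62.132353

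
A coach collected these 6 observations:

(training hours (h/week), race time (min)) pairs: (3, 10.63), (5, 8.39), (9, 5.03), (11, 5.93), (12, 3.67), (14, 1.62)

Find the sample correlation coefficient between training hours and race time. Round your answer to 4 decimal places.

-0.9644

n = 6, Σx = 54, Σy = 35.27, Σxy = 251.06, Σx² = 576, Σy² = 259.9481
Sxx = Σx² − (Σx)²/n = 576 − 486 = 90
Sxy = Σxy − (Σx)(Σy)/n = 251.06 − 317.43 = -66.37
Syy = Σy² − (Σy)²/n = 259.9481 − 207.328817 = 52.619283
r = Sxy/√(Sxx·Syy) = -66.37/√(4735.7355) = -66.37/68.816680 = -0.964446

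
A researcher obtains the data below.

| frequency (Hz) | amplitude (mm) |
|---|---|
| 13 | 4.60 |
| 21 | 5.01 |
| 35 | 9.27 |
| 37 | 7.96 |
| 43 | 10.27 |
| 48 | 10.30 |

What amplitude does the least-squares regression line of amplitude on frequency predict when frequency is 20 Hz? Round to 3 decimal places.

5.543

n = 6, Σx = 197, Σy = 47.41, Σxy = 1719.99, Σx² = 7357
Sxx = Σx² − (Σx)²/n = 7357 − 6468.166667 = 888.833333
Sxy = Σxy − (Σx)(Σy)/n = 1719.99 − 1556.628333 = 163.361667
b = Sxy/Sxx = 163.361667/888.833333 = 0.183793
a = ȳ − b·x̄ = 7.901667 − 0.183793·32.833333 = 1.867118
ŷ(20) = a + b·20 = 1.867118 + 0.183793·20 = 5.542985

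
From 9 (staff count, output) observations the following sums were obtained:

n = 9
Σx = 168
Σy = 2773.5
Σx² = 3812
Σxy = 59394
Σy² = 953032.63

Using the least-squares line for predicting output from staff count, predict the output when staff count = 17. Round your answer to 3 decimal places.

289.375

Sxx = Σx² − (Σx)²/n = 3812 − 3136 = 676
Sxy = Σxy − (Σx)(Σy)/n = 59394 − 51772 = 7622
b = Sxy/Sxx = 7622/676 = 11.275148
a = ȳ − b·x̄ = 308.166667 − 11.275148·18.666667 = 97.697239
ŷ(17) = a + b·17 = 97.697239 + 11.275148·17 = 289.374753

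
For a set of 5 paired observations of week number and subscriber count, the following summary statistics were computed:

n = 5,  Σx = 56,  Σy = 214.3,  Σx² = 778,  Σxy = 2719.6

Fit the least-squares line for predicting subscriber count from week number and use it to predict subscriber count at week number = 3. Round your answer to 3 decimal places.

25.490

Sxx = Σx² − (Σx)²/n = 778 − 627.2 = 150.8
Sxy = Σxy − (Σx)(Σy)/n = 2719.6 − 2400.16 = 319.44
b = Sxy/Sxx = 319.44/150.8 = 2.118302
a = ȳ − b·x̄ = 42.86 − 2.118302·11.2 = 19.135013
ŷ(3) = a + b·3 = 19.135013 + 2.118302·3 = 25.489920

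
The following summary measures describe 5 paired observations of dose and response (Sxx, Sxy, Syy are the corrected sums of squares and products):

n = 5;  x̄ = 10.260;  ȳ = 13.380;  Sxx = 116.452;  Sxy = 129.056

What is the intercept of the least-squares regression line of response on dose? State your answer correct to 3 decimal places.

2.010

b = Sxy/Sxx = 129.056/116.452 = 1.108233
a = ȳ − b·x̄ = 13.38 − 1.108233·10.26 = 2.009525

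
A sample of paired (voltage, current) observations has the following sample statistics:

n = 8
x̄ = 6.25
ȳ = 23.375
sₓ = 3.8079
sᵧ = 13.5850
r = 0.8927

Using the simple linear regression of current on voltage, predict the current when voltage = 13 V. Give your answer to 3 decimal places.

44.872

b = r · sᵧ/sₓ = 0.8927 · 13.585/3.8079 = 3.184782
a = ȳ − b·x̄ = 23.375 − 3.184782·6.25 = 3.470116
ŷ(13) = a + b·13 = 3.470116 + 3.184782·13 = 44.872275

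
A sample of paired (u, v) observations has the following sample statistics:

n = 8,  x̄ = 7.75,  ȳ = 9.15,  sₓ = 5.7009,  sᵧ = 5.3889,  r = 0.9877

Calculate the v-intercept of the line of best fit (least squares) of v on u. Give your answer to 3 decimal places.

b = r · sᵧ/sₓ = 0.9877 · 5.3889/5.7009 = 0.933645
a = ȳ − b·x̄ = 9.15 − 0.933645·7.75 = 1.914252

1.914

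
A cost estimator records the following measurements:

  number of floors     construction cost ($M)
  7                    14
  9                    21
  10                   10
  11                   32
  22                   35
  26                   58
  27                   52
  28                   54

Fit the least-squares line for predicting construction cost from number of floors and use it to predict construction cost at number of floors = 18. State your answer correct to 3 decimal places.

n = 8, Σx = 140, Σy = 276, Σxy = 5933, Σx² = 3024
Sxx = Σx² − (Σx)²/n = 3024 − 2450 = 574
Sxy = Σxy − (Σx)(Σy)/n = 5933 − 4830 = 1103
b = Sxy/Sxx = 1103/574 = 1.921603
a = ȳ − b·x̄ = 34.5 − 1.921603·17.5 = 0.871951
ŷ(18) = a + b·18 = 0.871951 + 1.921603·18 = 35.460801

35.461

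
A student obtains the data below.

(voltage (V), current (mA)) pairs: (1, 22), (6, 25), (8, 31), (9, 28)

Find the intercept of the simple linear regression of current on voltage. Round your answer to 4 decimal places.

n = 4, Σx = 24, Σy = 106, Σxy = 672, Σx² = 182
Sxx = Σx² − (Σx)²/n = 182 − 144 = 38
Sxy = Σxy − (Σx)(Σy)/n = 672 − 636 = 36
b = Sxy/Sxx = 36/38 = 0.947368
a = ȳ − b·x̄ = 26.5 − 0.947368·6 = 20.815789

20.8158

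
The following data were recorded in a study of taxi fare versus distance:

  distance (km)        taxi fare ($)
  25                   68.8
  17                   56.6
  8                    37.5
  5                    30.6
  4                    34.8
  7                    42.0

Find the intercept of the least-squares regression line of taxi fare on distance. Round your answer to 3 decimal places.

25.909

n = 6, Σx = 66, Σy = 270.3, Σxy = 3568.4, Σx² = 1068
Sxx = Σx² − (Σx)²/n = 1068 − 726 = 342
Sxy = Σxy − (Σx)(Σy)/n = 3568.4 − 2973.3 = 595.1
b = Sxy/Sxx = 595.1/342 = 1.740058
a = ȳ − b·x̄ = 45.05 − 1.740058·11 = 25.909357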